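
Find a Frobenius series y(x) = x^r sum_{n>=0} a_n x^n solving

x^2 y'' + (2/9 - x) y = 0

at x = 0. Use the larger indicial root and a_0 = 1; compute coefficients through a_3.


Write in Frobenius form y'' + (p(x)/x) y' + (q(x)/x^2) y = 0:
  p(x) = 0,  q(x) = 2/9 - x.
Indicial equation: r(r-1) + (0) r + (2/9) = 0 -> roots r_1 = 2/3, r_2 = 1/3.
Take r = r_1 = 2/3. Let y(x) = x^r sum_{n>=0} a_n x^n with a_0 = 1.
Substitute y = x^r sum a_n x^n and match x^{r+n}. The recurrence is
  D(n) a_n - 1 a_{n-1} = 0,  where D(n) = (r+n)(r+n-1) + (0)(r+n) + (2/9).
  a_n = 1 / D(n) * a_{n-1}.
Since the indicial polynomial factors as (r - r_1)(r - r_2), D(n) = (r_1 + n - r_1)(r_1 + n - r_2) = n(n + 1/3).
Evaluating step by step (a_0 = 1):
  n = 1: D(1) = 1(1 + 1/3) = 4/3; numerator = 1(1) = 1; a_1 = (1)/(4/3) = 3/4
  n = 2: D(2) = 2(2 + 1/3) = 14/3; numerator = 1(3/4) = 3/4; a_2 = (3/4)/(14/3) = 9/56
  n = 3: D(3) = 3(3 + 1/3) = 10; numerator = 1(9/56) = 9/56; a_3 = (9/56)/(10) = 9/560

r = 2/3; a_0 = 1; a_1 = 3/4; a_2 = 9/56; a_3 = 9/560


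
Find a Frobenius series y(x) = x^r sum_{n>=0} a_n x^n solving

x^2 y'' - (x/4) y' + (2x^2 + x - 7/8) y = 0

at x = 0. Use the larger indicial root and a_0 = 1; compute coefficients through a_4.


Write in Frobenius form y'' + (p(x)/x) y' + (q(x)/x^2) y = 0:
  p(x) = -1/4,  q(x) = 2x^2 + x - 7/8.
Indicial equation: r(r-1) + (-1/4) r + (-7/8) = 0 -> roots r_1 = 7/4, r_2 = -1/2.
Take r = r_1 = 7/4. Let y(x) = x^r sum_{n>=0} a_n x^n with a_0 = 1.
Substitute y = x^r sum a_n x^n and match x^{r+n}. The recurrence is
  D(n) a_n + 1 a_{n-1} + 2 a_{n-2} = 0,  where D(n) = (r+n)(r+n-1) + (-1/4)(r+n) + (-7/8).
  a_n = [-1 a_{n-1} - 2 a_{n-2}] / D(n).
Since the indicial polynomial factors as (r - r_1)(r - r_2), D(n) = (r_1 + n - r_1)(r_1 + n - r_2) = n(n + 9/4).
Evaluating step by step (a_0 = 1):
  n = 1: D(1) = 1(1 + 9/4) = 13/4; numerator = -1(1) = -1; a_1 = (-1)/(13/4) = -4/13
  n = 2: D(2) = 2(2 + 9/4) = 17/2; numerator = -1(-4/13) - 2(1) = -22/13; a_2 = (-22/13)/(17/2) = -44/221
  n = 3: D(3) = 3(3 + 9/4) = 63/4; numerator = -1(-44/221) - 2(-4/13) = 180/221; a_3 = (180/221)/(63/4) = 80/1547
  n = 4: D(4) = 4(4 + 9/4) = 25; numerator = -1(80/1547) - 2(-44/221) = 536/1547; a_4 = (536/1547)/(25) = 536/38675

r = 7/4; a_0 = 1; a_1 = -4/13; a_2 = -44/221; a_3 = 80/1547; a_4 = 536/38675


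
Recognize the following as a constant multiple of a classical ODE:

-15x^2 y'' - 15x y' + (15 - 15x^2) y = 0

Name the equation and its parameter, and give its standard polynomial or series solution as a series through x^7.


All three coefficients share the factor -15; dividing through by -15 gives  x^2 y'' + x y' + (x^2 - 1) y = 0.
This matches the Bessel equation x^2 y'' + x y' + (x^2 - nu^2) y = 0 with nu^2 = 1, so nu = 1; the solution bounded at x = 0 is J_1(x).
Frobenius at x = 0: indicial roots ±nu; for r = nu the recurrence k(k + 2nu) c_k = -c_{k-2} gives the standard series J_nu(x) = sum_{k>=0} (-1)^k / (k! (k+nu)!) (x/2)^(2k+nu). Evaluate the first 4 terms:
  k = 0: (-1)^0 / (0! * 1! * 2^1) x^1 = 1/(1*1*2) x^1 = (1/2) x^1
  k = 1: (-1)^1 / (1! * 2! * 2^3) x^3 = -1/(1*2*8) x^3 = (-1/16) x^3
  k = 2: (-1)^2 / (2! * 3! * 2^5) x^5 = 1/(2*6*32) x^5 = (1/384) x^5
  k = 3: (-1)^3 / (3! * 4! * 2^7) x^7 = -1/(6*24*128) x^7 = (-1/18432) x^7
Hence J_1(x) = -x^7/18432 + x^5/384 - x^3/16 + x/2 + ....

J_1(x); series = -x^7/18432 + x^5/384 - x^3/16 + x/2


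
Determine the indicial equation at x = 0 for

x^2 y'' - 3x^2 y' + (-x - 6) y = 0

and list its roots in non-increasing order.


Divide by x^2 to reach normal form y'' + P_1(x) y' + P_2(x) y = 0 with P_1(x) = -3 and P_2(x) = -1/x - 6/x^2.
x = 0 is a singular point because the y-coefficient -1/x - 6/x^2 has a pole at x = 0.
It is a regular singular point because x P_1(x) = p(x) = -3x and x^2 P_2(x) = q(x) = -x - 6 are polynomials, hence analytic at x = 0.
p(0) = 0,  q(0) = -6.
Indicial equation: r(r-1) + p(0) r + q(0) = 0, i.e. r^2 + (p(0) - 1) r + q(0) = 0, i.e. r^2 - 1 r - 6 = 0.
Discriminant: (-1)^2 - 4(-6) = 25, so r = (1 ± 5)/2.
Solving: r_1 = 3, r_2 = -2.

indicial: r^2 - 1 r - 6 = 0; roots r_1 = 3, r_2 = -2


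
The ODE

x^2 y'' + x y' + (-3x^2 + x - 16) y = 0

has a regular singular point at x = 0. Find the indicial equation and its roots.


Divide by x^2 to reach normal form y'' + P_1(x) y' + P_2(x) y = 0 with P_1(x) = 1/x and P_2(x) = -3 + 1/x - 16/x^2.
x = 0 is a singular point because the y'-coefficient 1/x has a pole at x = 0 and the y-coefficient -3 + 1/x - 16/x^2 has a pole at x = 0.
It is a regular singular point because x P_1(x) = p(x) = 1 and x^2 P_2(x) = q(x) = -3x^2 + x - 16 are polynomials, hence analytic at x = 0.
p(0) = 1,  q(0) = -16.
Indicial equation: r(r-1) + p(0) r + q(0) = 0, i.e. r^2 + (p(0) - 1) r + q(0) = 0, i.e. r^2 - 16 = 0.
Discriminant: (0)^2 - 4(-16) = 64, so r = (0 ± 8)/2.
Solving: r_1 = 4, r_2 = -4.

indicial: r^2 - 16 = 0; roots r_1 = 4, r_2 = -4


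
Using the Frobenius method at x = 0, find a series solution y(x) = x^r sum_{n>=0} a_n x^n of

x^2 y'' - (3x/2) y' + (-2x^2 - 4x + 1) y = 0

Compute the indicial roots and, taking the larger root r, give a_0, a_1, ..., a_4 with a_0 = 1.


Write in Frobenius form y'' + (p(x)/x) y' + (q(x)/x^2) y = 0:
  p(x) = -3/2,  q(x) = -2x^2 - 4x + 1.
Indicial equation: r(r-1) + (-3/2) r + (1) = 0 -> roots r_1 = 2, r_2 = 1/2.
Take r = r_1 = 2. Let y(x) = x^r sum_{n>=0} a_n x^n with a_0 = 1.
Substitute y = x^r sum a_n x^n and match x^{r+n}. The recurrence is
  D(n) a_n - 4 a_{n-1} - 2 a_{n-2} = 0,  where D(n) = (r+n)(r+n-1) + (-3/2)(r+n) + (1).
  a_n = [4 a_{n-1} + 2 a_{n-2}] / D(n).
Since the indicial polynomial factors as (r - r_1)(r - r_2), D(n) = (r_1 + n - r_1)(r_1 + n - r_2) = n(n + 3/2).
Evaluating step by step (a_0 = 1):
  n = 1: D(1) = 1(1 + 3/2) = 5/2; numerator = 4(1) = 4; a_1 = (4)/(5/2) = 8/5
  n = 2: D(2) = 2(2 + 3/2) = 7; numerator = 4(8/5) + 2(1) = 42/5; a_2 = (42/5)/(7) = 6/5
  n = 3: D(3) = 3(3 + 3/2) = 27/2; numerator = 4(6/5) + 2(8/5) = 8; a_3 = (8)/(27/2) = 16/27
  n = 4: D(4) = 4(4 + 3/2) = 22; numerator = 4(16/27) + 2(6/5) = 644/135; a_4 = (644/135)/(22) = 322/1485

r = 2; a_0 = 1; a_1 = 8/5; a_2 = 6/5; a_3 = 16/27; a_4 = 322/1485


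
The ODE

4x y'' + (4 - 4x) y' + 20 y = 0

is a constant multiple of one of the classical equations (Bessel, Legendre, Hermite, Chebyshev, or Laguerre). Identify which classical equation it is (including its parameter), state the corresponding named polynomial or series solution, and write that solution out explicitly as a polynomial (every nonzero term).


All three coefficients share the factor 4; dividing through by 4 gives  x y'' + (1 - x) y' + 5 y = 0.
This matches the Laguerre equation x y'' + (1 - x) y' + n y = 0 with n = 5; the polynomial solution is L_5(x).
With y = sum_k a_k x^k, matching x^k gives (k+1)k a_{k+1} + (k+1) a_{k+1} - k a_k + n a_k = 0, i.e. (k+1)^2 a_{k+1} = (k - n) a_k = (k - 5) a_k. The right side vanishes at k = 5, so the series terminates at degree 5.
Standard normalization L_n(0) = 1 gives a_0 = 1. Work upward with a_{k+1} = (k - 5) a_k / (k+1)^2:
  a_1 = (0 - 5)(1) / 1^2 = -5/1 = -5
  a_2 = (1 - 5)(-5) / 2^2 = 20/4 = 5
  a_3 = (2 - 5)(5) / 3^2 = -15/9 = -5/3
  a_4 = (3 - 5)(-5/3) / 4^2 = (10/3)/16 = 5/24
  a_5 = (4 - 5)(5/24) / 5^2 = (-5/24)/25 = -1/120
Hence L_5(x) = -x^5/120 + 5 x^4/24 - 5 x^3/3 + 5 x^2 - 5 x + 1.

L_5(x); series = -x^5/120 + 5 x^4/24 - 5 x^3/3 + 5 x^2 - 5 x + 1


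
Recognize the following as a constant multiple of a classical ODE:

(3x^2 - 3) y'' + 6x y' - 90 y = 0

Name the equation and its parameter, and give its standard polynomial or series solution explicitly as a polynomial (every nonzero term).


All three coefficients share the factor -3; dividing through by -3 gives  (1 - x^2) y'' - 2x y' + 30 y = 0.
This matches the Legendre equation (1 - x^2) y'' - 2x y' + n(n+1) y = 0 (note the -2x y' term) with n(n+1) = 30, so n = 5; the polynomial solution is P_5(x).
With y = sum_k a_k x^k, matching x^k gives (k+2)(k+1) a_{k+2} = [k(k+1) - n(n+1)] a_k = (k - 5)(k + 6) a_k. The right side vanishes at k = 5, so the series with the parity of 5 terminates at degree 5.
Standard normalization (P_n(1) = 1): leading coefficient (2n)!/(2^n (n!)^2) = 3628800/(32*14400) = 63/8, so a_5 = 63/8. Work downward with a_k = (k+1)(k+2) a_{k+2} / ((k - 5)(k + 6)):
  a_3 = (4)(5)(63/8) / ((3 - 5)(3 + 6)) = (315/2)/(-18) = -35/4
  a_1 = (2)(3)(-35/4) / ((1 - 5)(1 + 6)) = (-105/2)/(-28) = 15/8
Hence P_5(x) = 63 x^5/8 - 35 x^3/4 + 15 x/8.

P_5(x); series = 63 x^5/8 - 35 x^3/4 + 15 x/8


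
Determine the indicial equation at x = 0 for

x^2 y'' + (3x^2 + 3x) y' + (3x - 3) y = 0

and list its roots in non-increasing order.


Divide by x^2 to reach normal form y'' + P_1(x) y' + P_2(x) y = 0 with P_1(x) = 3 + 3/x and P_2(x) = 3/x - 3/x^2.
x = 0 is a singular point because the y'-coefficient 3 + 3/x has a pole at x = 0 and the y-coefficient 3/x - 3/x^2 has a pole at x = 0.
It is a regular singular point because x P_1(x) = p(x) = 3x + 3 and x^2 P_2(x) = q(x) = 3x - 3 are polynomials, hence analytic at x = 0.
p(0) = 3,  q(0) = -3.
Indicial equation: r(r-1) + p(0) r + q(0) = 0, i.e. r^2 + (p(0) - 1) r + q(0) = 0, i.e. r^2 + 2 r - 3 = 0.
Discriminant: (2)^2 - 4(-3) = 16, so r = (-2 ± 4)/2.
Solving: r_1 = 1, r_2 = -3.

indicial: r^2 + 2 r - 3 = 0; roots r_1 = 1, r_2 = -3


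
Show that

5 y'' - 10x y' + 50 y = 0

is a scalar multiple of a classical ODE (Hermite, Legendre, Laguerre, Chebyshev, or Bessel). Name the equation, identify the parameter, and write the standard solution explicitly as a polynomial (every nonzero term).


All three coefficients share the factor 5; dividing through by 5 gives  y'' - 2x y' + 10 y = 0.
This matches the Hermite equation y'' - 2x y' + 2n y = 0 with 2n = 10, so n = 5; the polynomial solution is H_5(x).
With y = sum_k a_k x^k, matching x^k gives (k+2)(k+1) a_{k+2} = 2(k - n) a_k = 2(k - 5) a_k. The right side vanishes at k = 5, so the series with the parity of 5 terminates at degree 5.
Standard normalization: leading coefficient of H_n is 2^n, so a_5 = 2^5 = 32. Work downward with a_k = (k+1)(k+2) a_{k+2} / (2(k - n)):
  a_3 = (4)(5)(32) / (2(3 - 5)) = 640/(-4) = -160
  a_1 = (2)(3)(-160) / (2(1 - 5)) = -960/(-8) = 120
Hence H_5(x) = 32 x^5 - 160 x^3 + 120 x.

H_5(x); series = 32 x^5 - 160 x^3 + 120 x


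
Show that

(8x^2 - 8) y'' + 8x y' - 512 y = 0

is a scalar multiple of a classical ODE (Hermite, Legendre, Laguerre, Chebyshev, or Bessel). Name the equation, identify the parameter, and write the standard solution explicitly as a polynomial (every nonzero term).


All three coefficients share the factor -8; dividing through by -8 gives  (1 - x^2) y'' - x y' + 64 y = 0.
This matches the Chebyshev equation (1 - x^2) y'' - x y' + n^2 y = 0 (note the -x y' term, not -2x y') with n^2 = 64, so n = 8; the polynomial solution is T_8(x).
With y = sum_k a_k x^k, matching x^k gives (k+2)(k+1) a_{k+2} = (k^2 - n^2) a_k = (k - 8)(k + 8) a_k. The right side vanishes at k = 8, so the series with the parity of 8 terminates at degree 8.
Standard normalization: leading coefficient of T_n is 2^(n-1), so a_8 = 2^7 = 128. Work downward with a_k = (k+1)(k+2) a_{k+2} / ((k - 8)(k + 8)):
  a_6 = (7)(8)(128) / ((6 - 8)(6 + 8)) = 7168/(-28) = -256
  a_4 = (5)(6)(-256) / ((4 - 8)(4 + 8)) = -7680/(-48) = 160
  a_2 = (3)(4)(160) / ((2 - 8)(2 + 8)) = 1920/(-60) = -32
  a_0 = (1)(2)(-32) / ((0 - 8)(0 + 8)) = -64/(-64) = 1
Hence T_8(x) = 128 x^8 - 256 x^6 + 160 x^4 - 32 x^2 + 1.

T_8(x); series = 128 x^8 - 256 x^6 + 160 x^4 - 32 x^2 + 1


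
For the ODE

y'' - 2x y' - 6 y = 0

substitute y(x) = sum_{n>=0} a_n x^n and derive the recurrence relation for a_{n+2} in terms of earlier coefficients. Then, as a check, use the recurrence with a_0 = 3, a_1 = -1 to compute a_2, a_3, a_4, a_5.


Substitute y = sum_n a_n x^n.
y''(x) has coefficient (n+2)(n+1) a_{n+2} at x^n;
-2 x y'(x) has coefficient -2 n a_n at x^n (shift);
-6 y(x) has coefficient -6 a_n at x^n.
Matching x^n: (n+2)(n+1) a_{n+2} + (-2n - 6) a_n = 0.
Thus a_{n+2} = (2n + 6) / ((n+1)(n+2)) * a_n.

Check with a_0 = 3, a_1 = -1 (apply the recurrence for n = 0, 1, 2, 3): a_0 = 3, a_1 = -1, a_2 = 9, a_3 = -4/3, a_4 = 15/2, a_5 = -4/5.

a_(n+2) = (2n + 6) / ((n+1)(n+2)) * a_n; check: a_0 = 3, a_1 = -1, a_2 = 9, a_3 = -4/3, a_4 = 15/2, a_5 = -4/5


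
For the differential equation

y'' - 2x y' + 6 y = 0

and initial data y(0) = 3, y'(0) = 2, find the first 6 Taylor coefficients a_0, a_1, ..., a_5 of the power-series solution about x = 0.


Ansatz: y(x) = sum_{n>=0} a_n x^n, so y'(x) = sum_{n>=1} n a_n x^(n-1) and y''(x) = sum_{n>=2} n(n-1) a_n x^(n-2).
Substitute into P(x) y'' + Q(x) y' + R(x) y = 0 with P(x) = 1, Q(x) = -2x, R(x) = 6, and match powers of x.
Initial conditions: a_0 = 3, a_1 = 2.
Setting the coefficient of each power of x to zero and solving order by order (substituting the coefficients already found):
  x^0: 2 a_2 + 6 a_0 = 0  ->  2 a_2 = -6 a_0 = -18  ->  a_2 = -9
  x^1: 6 a_3 + 4 a_1 = 0  ->  6 a_3 = -4 a_1 = -8  ->  a_3 = -4/3
  x^2: 12 a_4 + 2 a_2 = 0  ->  12 a_4 = -2 a_2 = 18  ->  a_4 = 3/2
  x^3: 20 a_5 = 0  ->  a_5 = 0
Truncated series: y(x) = 3 + 2 x - 9 x^2 - (4/3) x^3 + (3/2) x^4 + O(x^6).

a_0 = 3; a_1 = 2; a_2 = -9; a_3 = -4/3; a_4 = 3/2; a_5 = 0


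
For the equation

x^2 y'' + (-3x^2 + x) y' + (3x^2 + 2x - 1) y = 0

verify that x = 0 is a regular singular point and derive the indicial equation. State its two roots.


Divide by x^2 to reach normal form y'' + P_1(x) y' + P_2(x) y = 0 with P_1(x) = -3 + 1/x and P_2(x) = 3 + 2/x - 1/x^2.
x = 0 is a singular point because the y'-coefficient -3 + 1/x has a pole at x = 0 and the y-coefficient 3 + 2/x - 1/x^2 has a pole at x = 0.
It is a regular singular point because x P_1(x) = p(x) = 1 - 3x and x^2 P_2(x) = q(x) = 3x^2 + 2x - 1 are polynomials, hence analytic at x = 0.
p(0) = 1,  q(0) = -1.
Indicial equation: r(r-1) + p(0) r + q(0) = 0, i.e. r^2 + (p(0) - 1) r + q(0) = 0, i.e. r^2 - 1 = 0.
Discriminant: (0)^2 - 4(-1) = 4, so r = (0 ± 2)/2.
Solving: r_1 = 1, r_2 = -1.

indicial: r^2 - 1 = 0; roots r_1 = 1, r_2 = -1


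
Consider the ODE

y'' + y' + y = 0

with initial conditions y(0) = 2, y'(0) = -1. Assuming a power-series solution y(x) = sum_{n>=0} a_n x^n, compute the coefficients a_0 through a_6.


Ansatz: y(x) = sum_{n>=0} a_n x^n, so y'(x) = sum_{n>=1} n a_n x^(n-1) and y''(x) = sum_{n>=2} n(n-1) a_n x^(n-2).
Substitute into P(x) y'' + Q(x) y' + R(x) y = 0 with P(x) = 1, Q(x) = 1, R(x) = 1, and match powers of x.
Initial conditions: a_0 = 2, a_1 = -1.
Setting the coefficient of each power of x to zero and solving order by order (substituting the coefficients already found):
  x^0: 2 a_2 + a_1 + a_0 = 0  ->  2 a_2 = -a_1 - a_0 = -1  ->  a_2 = -1/2
  x^1: 6 a_3 + 2 a_2 + a_1 = 0  ->  6 a_3 = -2 a_2 - a_1 = 2  ->  a_3 = 1/3
  x^2: 12 a_4 + 3 a_3 + a_2 = 0  ->  12 a_4 = -3 a_3 - a_2 = -1/2  ->  a_4 = -1/24
  x^3: 20 a_5 + 4 a_4 + a_3 = 0  ->  20 a_5 = -4 a_4 - a_3 = -1/6  ->  a_5 = -1/120
  x^4: 30 a_6 + 5 a_5 + a_4 = 0  ->  30 a_6 = -5 a_5 - a_4 = 1/12  ->  a_6 = 1/360
Truncated series: y(x) = 2 - x - (1/2) x^2 + (1/3) x^3 - (1/24) x^4 - (1/120) x^5 + (1/360) x^6 + O(x^7).

a_0 = 2; a_1 = -1; a_2 = -1/2; a_3 = 1/3; a_4 = -1/24; a_5 = -1/120; a_6 = 1/360


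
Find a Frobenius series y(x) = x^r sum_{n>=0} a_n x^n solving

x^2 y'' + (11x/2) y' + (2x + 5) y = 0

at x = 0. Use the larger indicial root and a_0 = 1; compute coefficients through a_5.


Write in Frobenius form y'' + (p(x)/x) y' + (q(x)/x^2) y = 0:
  p(x) = 11/2,  q(x) = 2x + 5.
Indicial equation: r(r-1) + (11/2) r + (5) = 0 -> roots r_1 = -2, r_2 = -5/2.
Take r = r_1 = -2. Let y(x) = x^r sum_{n>=0} a_n x^n with a_0 = 1.
Substitute y = x^r sum a_n x^n and match x^{r+n}. The recurrence is
  D(n) a_n + 2 a_{n-1} = 0,  where D(n) = (r+n)(r+n-1) + (11/2)(r+n) + (5).
  a_n = -2 / D(n) * a_{n-1}.
Since the indicial polynomial factors as (r - r_1)(r - r_2), D(n) = (r_1 + n - r_1)(r_1 + n - r_2) = n(n + 1/2).
Evaluating step by step (a_0 = 1):
  n = 1: D(1) = 1(1 + 1/2) = 3/2; numerator = -2(1) = -2; a_1 = (-2)/(3/2) = -4/3
  n = 2: D(2) = 2(2 + 1/2) = 5; numerator = -2(-4/3) = 8/3; a_2 = (8/3)/(5) = 8/15
  n = 3: D(3) = 3(3 + 1/2) = 21/2; numerator = -2(8/15) = -16/15; a_3 = (-16/15)/(21/2) = -32/315
  n = 4: D(4) = 4(4 + 1/2) = 18; numerator = -2(-32/315) = 64/315; a_4 = (64/315)/(18) = 32/2835
  n = 5: D(5) = 5(5 + 1/2) = 55/2; numerator = -2(32/2835) = -64/2835; a_5 = (-64/2835)/(55/2) = -128/155925

r = -2; a_0 = 1; a_1 = -4/3; a_2 = 8/15; a_3 = -32/315; a_4 = 32/2835; a_5 = -128/155925


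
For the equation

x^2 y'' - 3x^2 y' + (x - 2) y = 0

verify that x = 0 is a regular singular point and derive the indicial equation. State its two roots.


Divide by x^2 to reach normal form y'' + P_1(x) y' + P_2(x) y = 0 with P_1(x) = -3 and P_2(x) = 1/x - 2/x^2.
x = 0 is a singular point because the y-coefficient 1/x - 2/x^2 has a pole at x = 0.
It is a regular singular point because x P_1(x) = p(x) = -3x and x^2 P_2(x) = q(x) = x - 2 are polynomials, hence analytic at x = 0.
p(0) = 0,  q(0) = -2.
Indicial equation: r(r-1) + p(0) r + q(0) = 0, i.e. r^2 + (p(0) - 1) r + q(0) = 0, i.e. r^2 - 1 r - 2 = 0.
Discriminant: (-1)^2 - 4(-2) = 9, so r = (1 ± 3)/2.
Solving: r_1 = 2, r_2 = -1.

indicial: r^2 - 1 r - 2 = 0; roots r_1 = 2, r_2 = -1


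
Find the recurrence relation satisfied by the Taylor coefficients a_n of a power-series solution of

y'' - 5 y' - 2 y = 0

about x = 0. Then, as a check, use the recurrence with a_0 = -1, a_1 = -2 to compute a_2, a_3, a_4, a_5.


Substitute y = sum_n a_n x^n.
y''(x) has coefficient (n+2)(n+1) a_{n+2} at x^n;
-5 y'(x) has coefficient -5 (n+1) a_{n+1} at x^n;
-2 y(x) has coefficient -2 a_n at x^n.
Matching x^n: (n+2)(n+1) a_{n+2} - 5 (n+1) a_{n+1} - 2 a_n = 0.
Thus a_{n+2} = [5 (n+1) a_{n+1} + 2 a_n] / ((n+1)(n+2)).

Check with a_0 = -1, a_1 = -2 (apply the recurrence for n = 0, 1, 2, 3): a_0 = -1, a_1 = -2, a_2 = -6, a_3 = -32/3, a_4 = -43/3, a_5 = -77/5.

a_(n+2) = [5 (n+1) a_(n+1) + 2 a_n] / ((n+1)(n+2)); check: a_0 = -1, a_1 = -2, a_2 = -6, a_3 = -32/3, a_4 = -43/3, a_5 = -77/5


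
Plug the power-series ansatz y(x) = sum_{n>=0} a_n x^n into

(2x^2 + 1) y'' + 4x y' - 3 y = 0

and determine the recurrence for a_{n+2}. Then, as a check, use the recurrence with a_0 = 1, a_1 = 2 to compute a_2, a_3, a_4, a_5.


Substitute y = sum_n a_n x^n.
(1 + 2 x^2) y'' contributes (n+2)(n+1) a_{n+2} + 2 n(n-1) a_n at x^n.
4 x y'(x) contributes 4 n a_n at x^n.
-3 y(x) contributes -3 a_n at x^n.
Matching x^n: (n+2)(n+1) a_{n+2} + (2 n(n-1) + 4 n - 3) a_n = 0.
Thus a_{n+2} = (-2 n(n-1) - 4 n + 3) / ((n+1)(n+2)) * a_n.

Check with a_0 = 1, a_1 = 2 (apply the recurrence for n = 0, 1, 2, 3): a_0 = 1, a_1 = 2, a_2 = 3/2, a_3 = -1/3, a_4 = -9/8, a_5 = 7/20.

a_(n+2) = (-2 n(n-1) - 4 n + 3) / ((n+1)(n+2)) * a_n; check: a_0 = 1, a_1 = 2, a_2 = 3/2, a_3 = -1/3, a_4 = -9/8, a_5 = 7/20


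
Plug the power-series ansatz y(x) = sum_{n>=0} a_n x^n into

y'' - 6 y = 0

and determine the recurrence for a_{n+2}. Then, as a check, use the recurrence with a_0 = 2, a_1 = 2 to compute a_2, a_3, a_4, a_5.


Substitute y = sum_n a_n x^n into y'' + (const) y = 0.
y''(x) = sum_{n>=0} (n+2)(n+1) a_{n+2} x^n.
The ODE becomes sum_n [(n+2)(n+1) a_{n+2} - 6 a_n] x^n = 0.
Setting each coefficient to zero gives the recurrence:
  (n+2)(n+1) a_{n+2} - 6 a_n = 0,
  a_{n+2} = 6 / ((n+1)(n+2)) a_n.

Check with a_0 = 2, a_1 = 2 (apply the recurrence for n = 0, 1, 2, 3): a_0 = 2, a_1 = 2, a_2 = 6, a_3 = 2, a_4 = 3, a_5 = 3/5.

a_{n+2} = 6/((n+1)(n+2)) * a_n; check: a_0 = 2, a_1 = 2, a_2 = 6, a_3 = 2, a_4 = 3, a_5 = 3/5


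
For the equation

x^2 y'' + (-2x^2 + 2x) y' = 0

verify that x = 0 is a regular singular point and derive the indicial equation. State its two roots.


Divide by x^2 to reach normal form y'' + P_1(x) y' + P_2(x) y = 0 with P_1(x) = -2 + 2/x and P_2(x) = 0.
x = 0 is a singular point because the y'-coefficient -2 + 2/x has a pole at x = 0.
It is a regular singular point because x P_1(x) = p(x) = 2 - 2x and x^2 P_2(x) = q(x) = 0 are polynomials, hence analytic at x = 0.
p(0) = 2,  q(0) = 0.
Indicial equation: r(r-1) + p(0) r + q(0) = 0, i.e. r^2 + (p(0) - 1) r + q(0) = 0, i.e. r^2 + 1 r = 0.
Discriminant: (1)^2 - 4(0) = 1, so r = (-1 ± 1)/2.
Solving: r_1 = 0, r_2 = -1.

indicial: r^2 + 1 r = 0; roots r_1 = 0, r_2 = -1


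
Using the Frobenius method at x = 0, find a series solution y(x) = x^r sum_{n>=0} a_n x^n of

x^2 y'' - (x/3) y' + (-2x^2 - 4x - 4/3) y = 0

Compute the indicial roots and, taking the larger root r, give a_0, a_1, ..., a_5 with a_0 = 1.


Write in Frobenius form y'' + (p(x)/x) y' + (q(x)/x^2) y = 0:
  p(x) = -1/3,  q(x) = -2x^2 - 4x - 4/3.
Indicial equation: r(r-1) + (-1/3) r + (-4/3) = 0 -> roots r_1 = 2, r_2 = -2/3.
Take r = r_1 = 2. Let y(x) = x^r sum_{n>=0} a_n x^n with a_0 = 1.
Substitute y = x^r sum a_n x^n and match x^{r+n}. The recurrence is
  D(n) a_n - 4 a_{n-1} - 2 a_{n-2} = 0,  where D(n) = (r+n)(r+n-1) + (-1/3)(r+n) + (-4/3).
  a_n = [4 a_{n-1} + 2 a_{n-2}] / D(n).
Since the indicial polynomial factors as (r - r_1)(r - r_2), D(n) = (r_1 + n - r_1)(r_1 + n - r_2) = n(n + 8/3).
Evaluating step by step (a_0 = 1):
  n = 1: D(1) = 1(1 + 8/3) = 11/3; numerator = 4(1) = 4; a_1 = (4)/(11/3) = 12/11
  n = 2: D(2) = 2(2 + 8/3) = 28/3; numerator = 4(12/11) + 2(1) = 70/11; a_2 = (70/11)/(28/3) = 15/22
  n = 3: D(3) = 3(3 + 8/3) = 17; numerator = 4(15/22) + 2(12/11) = 54/11; a_3 = (54/11)/(17) = 54/187
  n = 4: D(4) = 4(4 + 8/3) = 80/3; numerator = 4(54/187) + 2(15/22) = 471/187; a_4 = (471/187)/(80/3) = 1413/14960
  n = 5: D(5) = 5(5 + 8/3) = 115/3; numerator = 4(1413/14960) + 2(54/187) = 3573/3740; a_5 = (3573/3740)/(115/3) = 10719/430100

r = 2; a_0 = 1; a_1 = 12/11; a_2 = 15/22; a_3 = 54/187; a_4 = 1413/14960; a_5 = 10719/430100


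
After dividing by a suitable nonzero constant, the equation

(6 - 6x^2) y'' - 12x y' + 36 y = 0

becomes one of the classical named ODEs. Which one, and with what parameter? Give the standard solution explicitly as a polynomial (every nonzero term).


All three coefficients share the factor 6; dividing through by 6 gives  (1 - x^2) y'' - 2x y' + 6 y = 0.
This matches the Legendre equation (1 - x^2) y'' - 2x y' + n(n+1) y = 0 (note the -2x y' term) with n(n+1) = 6, so n = 2; the polynomial solution is P_2(x).
With y = sum_k a_k x^k, matching x^k gives (k+2)(k+1) a_{k+2} = [k(k+1) - n(n+1)] a_k = (k - 2)(k + 3) a_k. The right side vanishes at k = 2, so the series with the parity of 2 terminates at degree 2.
Standard normalization (P_n(1) = 1): leading coefficient (2n)!/(2^n (n!)^2) = 24/(4*4) = 3/2, so a_2 = 3/2. Work downward with a_k = (k+1)(k+2) a_{k+2} / ((k - 2)(k + 3)):
  a_0 = (1)(2)(3/2) / ((0 - 2)(0 + 3)) = 3/(-6) = -1/2
Hence P_2(x) = 3 x^2/2 - 1/2.

P_2(x); series = 3 x^2/2 - 1/2


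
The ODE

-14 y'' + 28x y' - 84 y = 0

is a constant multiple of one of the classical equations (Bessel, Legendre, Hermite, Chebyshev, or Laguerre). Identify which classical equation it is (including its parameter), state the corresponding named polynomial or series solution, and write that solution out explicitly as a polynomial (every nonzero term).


All three coefficients share the factor -14; dividing through by -14 gives  y'' - 2x y' + 6 y = 0.
This matches the Hermite equation y'' - 2x y' + 2n y = 0 with 2n = 6, so n = 3; the polynomial solution is H_3(x).
With y = sum_k a_k x^k, matching x^k gives (k+2)(k+1) a_{k+2} = 2(k - n) a_k = 2(k - 3) a_k. The right side vanishes at k = 3, so the series with the parity of 3 terminates at degree 3.
Standard normalization: leading coefficient of H_n is 2^n, so a_3 = 2^3 = 8. Work downward with a_k = (k+1)(k+2) a_{k+2} / (2(k - n)):
  a_1 = (2)(3)(8) / (2(1 - 3)) = 48/(-4) = -12
Hence H_3(x) = 8 x^3 - 12 x.

H_3(x); series = 8 x^3 - 12 x


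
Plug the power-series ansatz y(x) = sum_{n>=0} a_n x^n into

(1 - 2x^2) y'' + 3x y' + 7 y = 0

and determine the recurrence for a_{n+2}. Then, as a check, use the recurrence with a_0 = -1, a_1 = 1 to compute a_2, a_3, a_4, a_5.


Substitute y = sum_n a_n x^n.
(1 - 2 x^2) y'' contributes (n+2)(n+1) a_{n+2} - 2 n(n-1) a_n at x^n.
3 x y'(x) contributes 3 n a_n at x^n.
7 y(x) contributes 7 a_n at x^n.
Matching x^n: (n+2)(n+1) a_{n+2} + (-2 n(n-1) + 3 n + 7) a_n = 0.
Thus a_{n+2} = (2 n(n-1) - 3 n - 7) / ((n+1)(n+2)) * a_n.

Check with a_0 = -1, a_1 = 1 (apply the recurrence for n = 0, 1, 2, 3): a_0 = -1, a_1 = 1, a_2 = 7/2, a_3 = -5/3, a_4 = -21/8, a_5 = 1/3.

a_(n+2) = (2 n(n-1) - 3 n - 7) / ((n+1)(n+2)) * a_n; check: a_0 = -1, a_1 = 1, a_2 = 7/2, a_3 = -5/3, a_4 = -21/8, a_5 = 1/3


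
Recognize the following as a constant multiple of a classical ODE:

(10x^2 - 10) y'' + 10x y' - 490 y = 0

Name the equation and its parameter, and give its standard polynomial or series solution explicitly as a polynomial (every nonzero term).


All three coefficients share the factor -10; dividing through by -10 gives  (1 - x^2) y'' - x y' + 49 y = 0.
This matches the Chebyshev equation (1 - x^2) y'' - x y' + n^2 y = 0 (note the -x y' term, not -2x y') with n^2 = 49, so n = 7; the polynomial solution is T_7(x).
With y = sum_k a_k x^k, matching x^k gives (k+2)(k+1) a_{k+2} = (k^2 - n^2) a_k = (k - 7)(k + 7) a_k. The right side vanishes at k = 7, so the series with the parity of 7 terminates at degree 7.
Standard normalization: leading coefficient of T_n is 2^(n-1), so a_7 = 2^6 = 64. Work downward with a_k = (k+1)(k+2) a_{k+2} / ((k - 7)(k + 7)):
  a_5 = (6)(7)(64) / ((5 - 7)(5 + 7)) = 2688/(-24) = -112
  a_3 = (4)(5)(-112) / ((3 - 7)(3 + 7)) = -2240/(-40) = 56
  a_1 = (2)(3)(56) / ((1 - 7)(1 + 7)) = 336/(-48) = -7
Hence T_7(x) = 64 x^7 - 112 x^5 + 56 x^3 - 7 x.

T_7(x); series = 64 x^7 - 112 x^5 + 56 x^3 - 7 x


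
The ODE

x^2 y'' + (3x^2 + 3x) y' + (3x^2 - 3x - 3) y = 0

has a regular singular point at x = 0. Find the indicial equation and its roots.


Divide by x^2 to reach normal form y'' + P_1(x) y' + P_2(x) y = 0 with P_1(x) = 3 + 3/x and P_2(x) = 3 - 3/x - 3/x^2.
x = 0 is a singular point because the y'-coefficient 3 + 3/x has a pole at x = 0 and the y-coefficient 3 - 3/x - 3/x^2 has a pole at x = 0.
It is a regular singular point because x P_1(x) = p(x) = 3x + 3 and x^2 P_2(x) = q(x) = 3x^2 - 3x - 3 are polynomials, hence analytic at x = 0.
p(0) = 3,  q(0) = -3.
Indicial equation: r(r-1) + p(0) r + q(0) = 0, i.e. r^2 + (p(0) - 1) r + q(0) = 0, i.e. r^2 + 2 r - 3 = 0.
Discriminant: (2)^2 - 4(-3) = 16, so r = (-2 ± 4)/2.
Solving: r_1 = 1, r_2 = -3.

indicial: r^2 + 2 r - 3 = 0; roots r_1 = 1, r_2 = -3


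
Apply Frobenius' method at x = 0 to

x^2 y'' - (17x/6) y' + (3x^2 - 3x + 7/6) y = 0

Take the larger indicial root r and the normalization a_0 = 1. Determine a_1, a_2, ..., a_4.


Write in Frobenius form y'' + (p(x)/x) y' + (q(x)/x^2) y = 0:
  p(x) = -17/6,  q(x) = 3x^2 - 3x + 7/6.
Indicial equation: r(r-1) + (-17/6) r + (7/6) = 0 -> roots r_1 = 7/2, r_2 = 1/3.
Take r = r_1 = 7/2. Let y(x) = x^r sum_{n>=0} a_n x^n with a_0 = 1.
Substitute y = x^r sum a_n x^n and match x^{r+n}. The recurrence is
  D(n) a_n - 3 a_{n-1} + 3 a_{n-2} = 0,  where D(n) = (r+n)(r+n-1) + (-17/6)(r+n) + (7/6).
  a_n = [3 a_{n-1} - 3 a_{n-2}] / D(n).
Since the indicial polynomial factors as (r - r_1)(r - r_2), D(n) = (r_1 + n - r_1)(r_1 + n - r_2) = n(n + 19/6).
Evaluating step by step (a_0 = 1):
  n = 1: D(1) = 1(1 + 19/6) = 25/6; numerator = 3(1) = 3; a_1 = (3)/(25/6) = 18/25
  n = 2: D(2) = 2(2 + 19/6) = 31/3; numerator = 3(18/25) - 3(1) = -21/25; a_2 = (-21/25)/(31/3) = -63/775
  n = 3: D(3) = 3(3 + 19/6) = 37/2; numerator = 3(-63/775) - 3(18/25) = -1863/775; a_3 = (-1863/775)/(37/2) = -3726/28675
  n = 4: D(4) = 4(4 + 19/6) = 86/3; numerator = 3(-3726/28675) - 3(-63/775) = -27/185; a_4 = (-27/185)/(86/3) = -81/15910

r = 7/2; a_0 = 1; a_1 = 18/25; a_2 = -63/775; a_3 = -3726/28675; a_4 = -81/15910


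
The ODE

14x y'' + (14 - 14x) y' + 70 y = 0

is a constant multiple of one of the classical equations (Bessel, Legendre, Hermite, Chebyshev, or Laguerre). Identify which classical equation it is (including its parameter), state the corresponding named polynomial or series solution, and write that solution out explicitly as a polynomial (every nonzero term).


All three coefficients share the factor 14; dividing through by 14 gives  x y'' + (1 - x) y' + 5 y = 0.
This matches the Laguerre equation x y'' + (1 - x) y' + n y = 0 with n = 5; the polynomial solution is L_5(x).
With y = sum_k a_k x^k, matching x^k gives (k+1)k a_{k+1} + (k+1) a_{k+1} - k a_k + n a_k = 0, i.e. (k+1)^2 a_{k+1} = (k - n) a_k = (k - 5) a_k. The right side vanishes at k = 5, so the series terminates at degree 5.
Standard normalization L_n(0) = 1 gives a_0 = 1. Work upward with a_{k+1} = (k - 5) a_k / (k+1)^2:
  a_1 = (0 - 5)(1) / 1^2 = -5/1 = -5
  a_2 = (1 - 5)(-5) / 2^2 = 20/4 = 5
  a_3 = (2 - 5)(5) / 3^2 = -15/9 = -5/3
  a_4 = (3 - 5)(-5/3) / 4^2 = (10/3)/16 = 5/24
  a_5 = (4 - 5)(5/24) / 5^2 = (-5/24)/25 = -1/120
Hence L_5(x) = -x^5/120 + 5 x^4/24 - 5 x^3/3 + 5 x^2 - 5 x + 1.

L_5(x); series = -x^5/120 + 5 x^4/24 - 5 x^3/3 + 5 x^2 - 5 x + 1


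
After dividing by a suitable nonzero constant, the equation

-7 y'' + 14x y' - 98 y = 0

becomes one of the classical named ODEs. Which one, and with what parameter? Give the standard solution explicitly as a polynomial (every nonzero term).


All three coefficients share the factor -7; dividing through by -7 gives  y'' - 2x y' + 14 y = 0.
This matches the Hermite equation y'' - 2x y' + 2n y = 0 with 2n = 14, so n = 7; the polynomial solution is H_7(x).
With y = sum_k a_k x^k, matching x^k gives (k+2)(k+1) a_{k+2} = 2(k - n) a_k = 2(k - 7) a_k. The right side vanishes at k = 7, so the series with the parity of 7 terminates at degree 7.
Standard normalization: leading coefficient of H_n is 2^n, so a_7 = 2^7 = 128. Work downward with a_k = (k+1)(k+2) a_{k+2} / (2(k - n)):
  a_5 = (6)(7)(128) / (2(5 - 7)) = 5376/(-4) = -1344
  a_3 = (4)(5)(-1344) / (2(3 - 7)) = -26880/(-8) = 3360
  a_1 = (2)(3)(3360) / (2(1 - 7)) = 20160/(-12) = -1680
Hence H_7(x) = 128 x^7 - 1344 x^5 + 3360 x^3 - 1680 x.

H_7(x); series = 128 x^7 - 1344 x^5 + 3360 x^3 - 1680 x


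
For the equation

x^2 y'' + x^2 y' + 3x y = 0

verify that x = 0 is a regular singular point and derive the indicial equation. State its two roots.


Divide by x^2 to reach normal form y'' + P_1(x) y' + P_2(x) y = 0 with P_1(x) = 1 and P_2(x) = 3/x.
x = 0 is a singular point because the y-coefficient 3/x has a pole at x = 0.
It is a regular singular point because x P_1(x) = p(x) = x and x^2 P_2(x) = q(x) = 3x are polynomials, hence analytic at x = 0.
p(0) = 0,  q(0) = 0.
Indicial equation: r(r-1) + p(0) r + q(0) = 0, i.e. r^2 + (p(0) - 1) r + q(0) = 0, i.e. r^2 - 1 r = 0.
Discriminant: (-1)^2 - 4(0) = 1, so r = (1 ± 1)/2.
Solving: r_1 = 1, r_2 = 0.

indicial: r^2 - 1 r = 0; roots r_1 = 1, r_2 = 0


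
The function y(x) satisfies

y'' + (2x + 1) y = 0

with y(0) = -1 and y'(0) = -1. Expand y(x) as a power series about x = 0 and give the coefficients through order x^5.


Ansatz: y(x) = sum_{n>=0} a_n x^n, so y'(x) = sum_{n>=1} n a_n x^(n-1) and y''(x) = sum_{n>=2} n(n-1) a_n x^(n-2).
Substitute into P(x) y'' + Q(x) y' + R(x) y = 0 with P(x) = 1, Q(x) = 0, R(x) = 2x + 1, and match powers of x.
Initial conditions: a_0 = -1, a_1 = -1.
Setting the coefficient of each power of x to zero and solving order by order (substituting the coefficients already found):
  x^0: 2 a_2 + a_0 = 0  ->  2 a_2 = -a_0 = 1  ->  a_2 = 1/2
  x^1: 6 a_3 + a_1 + 2 a_0 = 0  ->  6 a_3 = -a_1 - 2 a_0 = 3  ->  a_3 = 1/2
  x^2: 12 a_4 + a_2 + 2 a_1 = 0  ->  12 a_4 = -a_2 - 2 a_1 = 3/2  ->  a_4 = 1/8
  x^3: 20 a_5 + a_3 + 2 a_2 = 0  ->  20 a_5 = -a_3 - 2 a_2 = -3/2  ->  a_5 = -3/40
Truncated series: y(x) = -1 - x + (1/2) x^2 + (1/2) x^3 + (1/8) x^4 - (3/40) x^5 + O(x^6).

a_0 = -1; a_1 = -1; a_2 = 1/2; a_3 = 1/2; a_4 = 1/8; a_5 = -3/40


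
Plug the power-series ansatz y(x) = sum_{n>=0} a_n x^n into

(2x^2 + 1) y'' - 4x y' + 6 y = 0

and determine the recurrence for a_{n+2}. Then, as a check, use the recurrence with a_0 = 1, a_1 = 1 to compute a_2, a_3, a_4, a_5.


Substitute y = sum_n a_n x^n.
(1 + 2 x^2) y'' contributes (n+2)(n+1) a_{n+2} + 2 n(n-1) a_n at x^n.
-4 x y'(x) contributes -4 n a_n at x^n.
6 y(x) contributes 6 a_n at x^n.
Matching x^n: (n+2)(n+1) a_{n+2} + (2 n(n-1) - 4 n + 6) a_n = 0.
Thus a_{n+2} = (-2 n(n-1) + 4 n - 6) / ((n+1)(n+2)) * a_n.

Check with a_0 = 1, a_1 = 1 (apply the recurrence for n = 0, 1, 2, 3): a_0 = 1, a_1 = 1, a_2 = -3, a_3 = -1/3, a_4 = 1/2, a_5 = 1/10.

a_(n+2) = (-2 n(n-1) + 4 n - 6) / ((n+1)(n+2)) * a_n; check: a_0 = 1, a_1 = 1, a_2 = -3, a_3 = -1/3, a_4 = 1/2, a_5 = 1/10


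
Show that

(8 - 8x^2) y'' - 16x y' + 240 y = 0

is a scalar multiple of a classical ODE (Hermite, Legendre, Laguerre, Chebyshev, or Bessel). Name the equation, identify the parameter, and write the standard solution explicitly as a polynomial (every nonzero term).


All three coefficients share the factor 8; dividing through by 8 gives  (1 - x^2) y'' - 2x y' + 30 y = 0.
This matches the Legendre equation (1 - x^2) y'' - 2x y' + n(n+1) y = 0 (note the -2x y' term) with n(n+1) = 30, so n = 5; the polynomial solution is P_5(x).
With y = sum_k a_k x^k, matching x^k gives (k+2)(k+1) a_{k+2} = [k(k+1) - n(n+1)] a_k = (k - 5)(k + 6) a_k. The right side vanishes at k = 5, so the series with the parity of 5 terminates at degree 5.
Standard normalization (P_n(1) = 1): leading coefficient (2n)!/(2^n (n!)^2) = 3628800/(32*14400) = 63/8, so a_5 = 63/8. Work downward with a_k = (k+1)(k+2) a_{k+2} / ((k - 5)(k + 6)):
  a_3 = (4)(5)(63/8) / ((3 - 5)(3 + 6)) = (315/2)/(-18) = -35/4
  a_1 = (2)(3)(-35/4) / ((1 - 5)(1 + 6)) = (-105/2)/(-28) = 15/8
Hence P_5(x) = 63 x^5/8 - 35 x^3/4 + 15 x/8.

P_5(x); series = 63 x^5/8 - 35 x^3/4 + 15 x/8


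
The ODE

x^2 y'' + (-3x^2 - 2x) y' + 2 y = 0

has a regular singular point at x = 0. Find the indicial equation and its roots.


Divide by x^2 to reach normal form y'' + P_1(x) y' + P_2(x) y = 0 with P_1(x) = -3 - 2/x and P_2(x) = 2/x^2.
x = 0 is a singular point because the y'-coefficient -3 - 2/x has a pole at x = 0 and the y-coefficient 2/x^2 has a pole at x = 0.
It is a regular singular point because x P_1(x) = p(x) = -3x - 2 and x^2 P_2(x) = q(x) = 2 are polynomials, hence analytic at x = 0.
p(0) = -2,  q(0) = 2.
Indicial equation: r(r-1) + p(0) r + q(0) = 0, i.e. r^2 + (p(0) - 1) r + q(0) = 0, i.e. r^2 - 3 r + 2 = 0.
Discriminant: (-3)^2 - 4(2) = 1, so r = (3 ± 1)/2.
Solving: r_1 = 2, r_2 = 1.

indicial: r^2 - 3 r + 2 = 0; roots r_1 = 2, r_2 = 1


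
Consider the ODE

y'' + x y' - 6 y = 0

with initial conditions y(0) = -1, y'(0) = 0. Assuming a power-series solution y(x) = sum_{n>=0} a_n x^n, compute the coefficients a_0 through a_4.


Ansatz: y(x) = sum_{n>=0} a_n x^n, so y'(x) = sum_{n>=1} n a_n x^(n-1) and y''(x) = sum_{n>=2} n(n-1) a_n x^(n-2).
Substitute into P(x) y'' + Q(x) y' + R(x) y = 0 with P(x) = 1, Q(x) = x, R(x) = -6, and match powers of x.
Initial conditions: a_0 = -1, a_1 = 0.
Setting the coefficient of each power of x to zero and solving order by order (substituting the coefficients already found):
  x^0: 2 a_2 - 6 a_0 = 0  ->  2 a_2 = 6 a_0 = -6  ->  a_2 = -3
  x^1: 6 a_3 - 5 a_1 = 0  ->  6 a_3 = 5 a_1 = 0  ->  a_3 = 0
  x^2: 12 a_4 - 4 a_2 = 0  ->  12 a_4 = 4 a_2 = -12  ->  a_4 = -1
Truncated series: y(x) = -1 - 3 x^2 - x^4 + O(x^5).

a_0 = -1; a_1 = 0; a_2 = -3; a_3 = 0; a_4 = -1


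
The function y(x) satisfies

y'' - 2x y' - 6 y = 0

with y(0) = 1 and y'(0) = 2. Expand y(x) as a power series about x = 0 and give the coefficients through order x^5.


Ansatz: y(x) = sum_{n>=0} a_n x^n, so y'(x) = sum_{n>=1} n a_n x^(n-1) and y''(x) = sum_{n>=2} n(n-1) a_n x^(n-2).
Substitute into P(x) y'' + Q(x) y' + R(x) y = 0 with P(x) = 1, Q(x) = -2x, R(x) = -6, and match powers of x.
Initial conditions: a_0 = 1, a_1 = 2.
Setting the coefficient of each power of x to zero and solving order by order (substituting the coefficients already found):
  x^0: 2 a_2 - 6 a_0 = 0  ->  2 a_2 = 6 a_0 = 6  ->  a_2 = 3
  x^1: 6 a_3 - 8 a_1 = 0  ->  6 a_3 = 8 a_1 = 16  ->  a_3 = 8/3
  x^2: 12 a_4 - 10 a_2 = 0  ->  12 a_4 = 10 a_2 = 30  ->  a_4 = 5/2
  x^3: 20 a_5 - 12 a_3 = 0  ->  20 a_5 = 12 a_3 = 32  ->  a_5 = 8/5
Truncated series: y(x) = 1 + 2 x + 3 x^2 + (8/3) x^3 + (5/2) x^4 + (8/5) x^5 + O(x^6).

a_0 = 1; a_1 = 2; a_2 = 3; a_3 = 8/3; a_4 = 5/2; a_5 = 8/5


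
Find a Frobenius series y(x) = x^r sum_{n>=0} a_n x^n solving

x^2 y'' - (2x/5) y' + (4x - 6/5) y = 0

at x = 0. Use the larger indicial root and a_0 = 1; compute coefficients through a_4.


Write in Frobenius form y'' + (p(x)/x) y' + (q(x)/x^2) y = 0:
  p(x) = -2/5,  q(x) = 4x - 6/5.
Indicial equation: r(r-1) + (-2/5) r + (-6/5) = 0 -> roots r_1 = 2, r_2 = -3/5.
Take r = r_1 = 2. Let y(x) = x^r sum_{n>=0} a_n x^n with a_0 = 1.
Substitute y = x^r sum a_n x^n and match x^{r+n}. The recurrence is
  D(n) a_n + 4 a_{n-1} = 0,  where D(n) = (r+n)(r+n-1) + (-2/5)(r+n) + (-6/5).
  a_n = -4 / D(n) * a_{n-1}.
Since the indicial polynomial factors as (r - r_1)(r - r_2), D(n) = (r_1 + n - r_1)(r_1 + n - r_2) = n(n + 13/5).
Evaluating step by step (a_0 = 1):
  n = 1: D(1) = 1(1 + 13/5) = 18/5; numerator = -4(1) = -4; a_1 = (-4)/(18/5) = -10/9
  n = 2: D(2) = 2(2 + 13/5) = 46/5; numerator = -4(-10/9) = 40/9; a_2 = (40/9)/(46/5) = 100/207
  n = 3: D(3) = 3(3 + 13/5) = 84/5; numerator = -4(100/207) = -400/207; a_3 = (-400/207)/(84/5) = -500/4347
  n = 4: D(4) = 4(4 + 13/5) = 132/5; numerator = -4(-500/4347) = 2000/4347; a_4 = (2000/4347)/(132/5) = 2500/143451

r = 2; a_0 = 1; a_1 = -10/9; a_2 = 100/207; a_3 = -500/4347; a_4 = 2500/143451


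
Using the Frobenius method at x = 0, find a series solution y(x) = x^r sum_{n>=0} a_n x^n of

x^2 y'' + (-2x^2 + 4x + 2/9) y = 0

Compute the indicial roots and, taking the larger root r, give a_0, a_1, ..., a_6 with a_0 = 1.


Write in Frobenius form y'' + (p(x)/x) y' + (q(x)/x^2) y = 0:
  p(x) = 0,  q(x) = -2x^2 + 4x + 2/9.
Indicial equation: r(r-1) + (0) r + (2/9) = 0 -> roots r_1 = 2/3, r_2 = 1/3.
Take r = r_1 = 2/3. Let y(x) = x^r sum_{n>=0} a_n x^n with a_0 = 1.
Substitute y = x^r sum a_n x^n and match x^{r+n}. The recurrence is
  D(n) a_n + 4 a_{n-1} - 2 a_{n-2} = 0,  where D(n) = (r+n)(r+n-1) + (0)(r+n) + (2/9).
  a_n = [-4 a_{n-1} + 2 a_{n-2}] / D(n).
Since the indicial polynomial factors as (r - r_1)(r - r_2), D(n) = (r_1 + n - r_1)(r_1 + n - r_2) = n(n + 1/3).
Evaluating step by step (a_0 = 1):
  n = 1: D(1) = 1(1 + 1/3) = 4/3; numerator = -4(1) = -4; a_1 = (-4)/(4/3) = -3
  n = 2: D(2) = 2(2 + 1/3) = 14/3; numerator = -4(-3) + 2(1) = 14; a_2 = (14)/(14/3) = 3
  n = 3: D(3) = 3(3 + 1/3) = 10; numerator = -4(3) + 2(-3) = -18; a_3 = (-18)/(10) = -9/5
  n = 4: D(4) = 4(4 + 1/3) = 52/3; numerator = -4(-9/5) + 2(3) = 66/5; a_4 = (66/5)/(52/3) = 99/130
  n = 5: D(5) = 5(5 + 1/3) = 80/3; numerator = -4(99/130) + 2(-9/5) = -432/65; a_5 = (-432/65)/(80/3) = -81/325
  n = 6: D(6) = 6(6 + 1/3) = 38; numerator = -4(-81/325) + 2(99/130) = 63/25; a_6 = (63/25)/(38) = 63/950

r = 2/3; a_0 = 1; a_1 = -3; a_2 = 3; a_3 = -9/5; a_4 = 99/130; a_5 = -81/325; a_6 = 63/950


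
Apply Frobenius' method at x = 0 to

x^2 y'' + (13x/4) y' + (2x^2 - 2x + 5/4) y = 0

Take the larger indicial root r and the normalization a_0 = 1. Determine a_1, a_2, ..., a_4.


Write in Frobenius form y'' + (p(x)/x) y' + (q(x)/x^2) y = 0:
  p(x) = 13/4,  q(x) = 2x^2 - 2x + 5/4.
Indicial equation: r(r-1) + (13/4) r + (5/4) = 0 -> roots r_1 = -1, r_2 = -5/4.
Take r = r_1 = -1. Let y(x) = x^r sum_{n>=0} a_n x^n with a_0 = 1.
Substitute y = x^r sum a_n x^n and match x^{r+n}. The recurrence is
  D(n) a_n - 2 a_{n-1} + 2 a_{n-2} = 0,  where D(n) = (r+n)(r+n-1) + (13/4)(r+n) + (5/4).
  a_n = [2 a_{n-1} - 2 a_{n-2}] / D(n).
Since the indicial polynomial factors as (r - r_1)(r - r_2), D(n) = (r_1 + n - r_1)(r_1 + n - r_2) = n(n + 1/4).
Evaluating step by step (a_0 = 1):
  n = 1: D(1) = 1(1 + 1/4) = 5/4; numerator = 2(1) = 2; a_1 = (2)/(5/4) = 8/5
  n = 2: D(2) = 2(2 + 1/4) = 9/2; numerator = 2(8/5) - 2(1) = 6/5; a_2 = (6/5)/(9/2) = 4/15
  n = 3: D(3) = 3(3 + 1/4) = 39/4; numerator = 2(4/15) - 2(8/5) = -8/3; a_3 = (-8/3)/(39/4) = -32/117
  n = 4: D(4) = 4(4 + 1/4) = 17; numerator = 2(-32/117) - 2(4/15) = -632/585; a_4 = (-632/585)/(17) = -632/9945

r = -1; a_0 = 1; a_1 = 8/5; a_2 = 4/15; a_3 = -32/117; a_4 = -632/9945
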